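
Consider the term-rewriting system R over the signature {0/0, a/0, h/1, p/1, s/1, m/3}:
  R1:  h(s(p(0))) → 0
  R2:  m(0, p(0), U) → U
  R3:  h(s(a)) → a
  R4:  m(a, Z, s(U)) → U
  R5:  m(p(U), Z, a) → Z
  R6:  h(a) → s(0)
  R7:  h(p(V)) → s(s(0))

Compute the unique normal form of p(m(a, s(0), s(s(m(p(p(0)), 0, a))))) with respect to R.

p(s(0))

1. p(m(a, s(0), s(s(m(p(p(0)), 0, a)))))  →  p(s(m(p(p(0)), 0, a)))   [R4 at 1]
2. p(s(m(p(p(0)), 0, a)))  →  p(s(0))   [R5 at 1.1]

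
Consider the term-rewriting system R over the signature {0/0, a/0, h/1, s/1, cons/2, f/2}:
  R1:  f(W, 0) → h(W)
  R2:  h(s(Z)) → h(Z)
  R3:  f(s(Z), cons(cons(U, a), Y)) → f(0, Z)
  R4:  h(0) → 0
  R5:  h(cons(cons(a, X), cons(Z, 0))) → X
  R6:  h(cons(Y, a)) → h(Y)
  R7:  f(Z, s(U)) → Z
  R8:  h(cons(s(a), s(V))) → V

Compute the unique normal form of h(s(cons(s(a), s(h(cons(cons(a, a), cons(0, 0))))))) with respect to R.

1. h(s(cons(s(a), s(h(cons(cons(a, a), cons(0, 0)))))))  →  h(cons(s(a), s(h(cons(cons(a, a), cons(0, 0))))))   [R2 at ε]
2. h(cons(s(a), s(h(cons(cons(a, a), cons(0, 0))))))  →  h(cons(cons(a, a), cons(0, 0)))   [R8 at ε]
3. h(cons(cons(a, a), cons(0, 0)))  →  a   [R5 at ε]

a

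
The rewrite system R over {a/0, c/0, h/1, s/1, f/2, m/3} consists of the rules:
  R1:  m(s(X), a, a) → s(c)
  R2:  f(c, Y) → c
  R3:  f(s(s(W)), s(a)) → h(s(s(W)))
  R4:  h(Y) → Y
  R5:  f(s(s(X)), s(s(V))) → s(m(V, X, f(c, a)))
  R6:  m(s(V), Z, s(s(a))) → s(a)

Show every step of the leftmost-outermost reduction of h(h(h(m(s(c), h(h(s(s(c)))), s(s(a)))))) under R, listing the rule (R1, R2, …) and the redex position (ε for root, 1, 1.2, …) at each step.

1. h(h(h(m(s(c), h(h(s(s(c)))), s(s(a))))))  →  h(h(m(s(c), h(h(s(s(c)))), s(s(a)))))   [R4 at ε]
2. h(h(m(s(c), h(h(s(s(c)))), s(s(a)))))  →  h(m(s(c), h(h(s(s(c)))), s(s(a))))   [R4 at ε]
3. h(m(s(c), h(h(s(s(c)))), s(s(a))))  →  m(s(c), h(h(s(s(c)))), s(s(a)))   [R4 at ε]
4. m(s(c), h(h(s(s(c)))), s(s(a)))  →  s(a)   [R6 at ε]

s(a)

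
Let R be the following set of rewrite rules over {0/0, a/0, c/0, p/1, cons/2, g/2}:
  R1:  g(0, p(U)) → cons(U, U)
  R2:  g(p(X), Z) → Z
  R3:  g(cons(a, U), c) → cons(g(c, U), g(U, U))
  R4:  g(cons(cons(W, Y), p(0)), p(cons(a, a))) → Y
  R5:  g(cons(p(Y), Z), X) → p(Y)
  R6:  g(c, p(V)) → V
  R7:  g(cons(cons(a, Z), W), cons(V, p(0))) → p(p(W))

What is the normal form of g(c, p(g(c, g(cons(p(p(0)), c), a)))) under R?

1. g(c, p(g(c, g(cons(p(p(0)), c), a))))  →  g(c, g(cons(p(p(0)), c), a))   [R6 at ε]
2. g(c, g(cons(p(p(0)), c), a))  →  g(c, p(p(0)))   [R5 at 2]
3. g(c, p(p(0)))  →  p(0)   [R6 at ε]

p(0)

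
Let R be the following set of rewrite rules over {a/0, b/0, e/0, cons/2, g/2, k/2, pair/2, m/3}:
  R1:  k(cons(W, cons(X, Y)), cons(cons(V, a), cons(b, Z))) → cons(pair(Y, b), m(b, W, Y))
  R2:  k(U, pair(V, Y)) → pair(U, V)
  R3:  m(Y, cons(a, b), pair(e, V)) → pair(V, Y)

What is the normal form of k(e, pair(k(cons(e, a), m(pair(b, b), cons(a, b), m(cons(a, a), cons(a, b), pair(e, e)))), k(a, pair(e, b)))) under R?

pair(e, pair(cons(e, a), cons(a, a)))

1. k(e, pair(k(cons(e, a), m(pair(b, b), cons(a, b), m(cons(a, a), cons(a, b), pair(e, e)))), k(a, pair(e, b))))  →  pair(e, k(cons(e, a), m(pair(b, b), cons(a, b), m(cons(a, a), cons(a, b), pair(e, e)))))   [R2 at ε]
2. pair(e, k(cons(e, a), m(pair(b, b), cons(a, b), m(cons(a, a), cons(a, b), pair(e, e)))))  →  pair(e, k(cons(e, a), m(pair(b, b), cons(a, b), pair(e, cons(a, a)))))   [R3 at 2.2.3]
3. pair(e, k(cons(e, a), m(pair(b, b), cons(a, b), pair(e, cons(a, a)))))  →  pair(e, k(cons(e, a), pair(cons(a, a), pair(b, b))))   [R3 at 2.2]
4. pair(e, k(cons(e, a), pair(cons(a, a), pair(b, b))))  →  pair(e, pair(cons(e, a), cons(a, a)))   [R2 at 2]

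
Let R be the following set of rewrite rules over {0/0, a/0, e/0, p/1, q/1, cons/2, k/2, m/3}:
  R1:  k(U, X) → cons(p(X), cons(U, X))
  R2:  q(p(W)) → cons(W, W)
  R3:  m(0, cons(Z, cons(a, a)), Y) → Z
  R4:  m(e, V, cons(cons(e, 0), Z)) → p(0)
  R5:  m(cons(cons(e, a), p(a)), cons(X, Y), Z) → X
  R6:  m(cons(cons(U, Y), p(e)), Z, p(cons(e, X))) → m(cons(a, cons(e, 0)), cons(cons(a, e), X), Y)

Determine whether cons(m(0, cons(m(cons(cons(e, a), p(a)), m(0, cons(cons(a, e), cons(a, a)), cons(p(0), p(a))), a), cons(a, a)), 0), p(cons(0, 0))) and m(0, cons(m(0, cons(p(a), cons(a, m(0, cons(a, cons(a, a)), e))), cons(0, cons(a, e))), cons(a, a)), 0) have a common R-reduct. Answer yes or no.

no — NF(t₁) = cons(a, p(cons(0, 0))), NF(t₂) = p(a)

Reduce t₁ = cons(m(0, cons(m(cons(cons(e, a), p(a)), m(0, cons(cons(a, e), cons(a, a)), cons(p(0), p(a))), a), cons(a, a)), 0), p(cons(0, 0))):
1. cons(m(0, cons(m(cons(cons(e, a), p(a)), m(0, cons(cons(a, e), cons(a, a)), cons(p(0), p(a))), a), cons(a, a)), 0), p(cons(0, 0)))  →  cons(m(cons(cons(e, a), p(a)), m(0, cons(cons(a, e), cons(a, a)), cons(p(0), p(a))), a), p(cons(0, 0)))   [R3 at 1]
2. cons(m(cons(cons(e, a), p(a)), m(0, cons(cons(a, e), cons(a, a)), cons(p(0), p(a))), a), p(cons(0, 0)))  →  cons(m(cons(cons(e, a), p(a)), cons(a, e), a), p(cons(0, 0)))   [R3 at 1.2]
3. cons(m(cons(cons(e, a), p(a)), cons(a, e), a), p(cons(0, 0)))  →  cons(a, p(cons(0, 0)))   [R5 at 1]

Reduce t₂ = m(0, cons(m(0, cons(p(a), cons(a, m(0, cons(a, cons(a, a)), e))), cons(0, cons(a, e))), cons(a, a)), 0):
1. m(0, cons(m(0, cons(p(a), cons(a, m(0, cons(a, cons(a, a)), e))), cons(0, cons(a, e))), cons(a, a)), 0)  →  m(0, cons(p(a), cons(a, m(0, cons(a, cons(a, a)), e))), cons(0, cons(a, e)))   [R3 at ε]
2. m(0, cons(p(a), cons(a, m(0, cons(a, cons(a, a)), e))), cons(0, cons(a, e)))  →  m(0, cons(p(a), cons(a, a)), cons(0, cons(a, e)))   [R3 at 2.2.2]
3. m(0, cons(p(a), cons(a, a)), cons(0, cons(a, e)))  →  p(a)   [R3 at ε]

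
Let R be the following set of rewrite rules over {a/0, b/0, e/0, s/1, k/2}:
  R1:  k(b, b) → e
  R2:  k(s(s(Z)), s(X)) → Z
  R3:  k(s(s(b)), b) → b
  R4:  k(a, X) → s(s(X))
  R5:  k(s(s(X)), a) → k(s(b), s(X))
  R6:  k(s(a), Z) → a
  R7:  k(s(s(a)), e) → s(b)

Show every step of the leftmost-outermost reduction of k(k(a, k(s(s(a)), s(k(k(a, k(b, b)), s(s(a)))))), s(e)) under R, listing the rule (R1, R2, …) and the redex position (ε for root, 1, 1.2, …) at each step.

a

1. k(k(a, k(s(s(a)), s(k(k(a, k(b, b)), s(s(a)))))), s(e))  →  k(s(s(k(s(s(a)), s(k(k(a, k(b, b)), s(s(a))))))), s(e))   [R4 at 1]
2. k(s(s(k(s(s(a)), s(k(k(a, k(b, b)), s(s(a))))))), s(e))  →  k(s(s(a)), s(k(k(a, k(b, b)), s(s(a)))))   [R2 at ε]
3. k(s(s(a)), s(k(k(a, k(b, b)), s(s(a)))))  →  a   [R2 at ε]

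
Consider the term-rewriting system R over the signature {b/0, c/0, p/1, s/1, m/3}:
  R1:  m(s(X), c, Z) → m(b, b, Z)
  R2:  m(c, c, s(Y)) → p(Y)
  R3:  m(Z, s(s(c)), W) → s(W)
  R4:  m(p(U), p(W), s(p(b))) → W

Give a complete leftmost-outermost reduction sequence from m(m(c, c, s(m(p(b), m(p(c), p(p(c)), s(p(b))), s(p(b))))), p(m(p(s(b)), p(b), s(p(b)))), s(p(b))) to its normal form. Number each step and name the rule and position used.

1. m(m(c, c, s(m(p(b), m(p(c), p(p(c)), s(p(b))), s(p(b))))), p(m(p(s(b)), p(b), s(p(b)))), s(p(b)))  →  m(p(m(p(b), m(p(c), p(p(c)), s(p(b))), s(p(b)))), p(m(p(s(b)), p(b), s(p(b)))), s(p(b)))   [R2 at 1]
2. m(p(m(p(b), m(p(c), p(p(c)), s(p(b))), s(p(b)))), p(m(p(s(b)), p(b), s(p(b)))), s(p(b)))  →  m(p(s(b)), p(b), s(p(b)))   [R4 at ε]
3. m(p(s(b)), p(b), s(p(b)))  →  b   [R4 at ε]

b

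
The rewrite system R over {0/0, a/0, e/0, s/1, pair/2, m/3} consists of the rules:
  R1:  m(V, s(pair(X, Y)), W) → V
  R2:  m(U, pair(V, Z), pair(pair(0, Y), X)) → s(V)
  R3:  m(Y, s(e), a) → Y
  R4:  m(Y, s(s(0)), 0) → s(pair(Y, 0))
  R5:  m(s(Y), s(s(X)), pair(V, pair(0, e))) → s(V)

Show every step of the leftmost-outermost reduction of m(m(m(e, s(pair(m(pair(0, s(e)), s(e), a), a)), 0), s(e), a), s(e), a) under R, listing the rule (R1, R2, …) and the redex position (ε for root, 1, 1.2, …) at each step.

e

1. m(m(m(e, s(pair(m(pair(0, s(e)), s(e), a), a)), 0), s(e), a), s(e), a)  →  m(m(e, s(pair(m(pair(0, s(e)), s(e), a), a)), 0), s(e), a)   [R3 at ε]
2. m(m(e, s(pair(m(pair(0, s(e)), s(e), a), a)), 0), s(e), a)  →  m(e, s(pair(m(pair(0, s(e)), s(e), a), a)), 0)   [R3 at ε]
3. m(e, s(pair(m(pair(0, s(e)), s(e), a), a)), 0)  →  e   [R1 at ε]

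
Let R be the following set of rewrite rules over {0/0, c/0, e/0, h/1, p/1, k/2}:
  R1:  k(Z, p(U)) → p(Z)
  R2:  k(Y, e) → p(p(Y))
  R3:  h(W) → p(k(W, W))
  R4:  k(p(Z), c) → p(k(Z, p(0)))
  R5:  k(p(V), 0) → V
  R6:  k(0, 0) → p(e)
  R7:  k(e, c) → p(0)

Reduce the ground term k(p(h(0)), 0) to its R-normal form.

1. k(p(h(0)), 0)  →  h(0)   [R5 at ε]
2. h(0)  →  p(k(0, 0))   [R3 at ε]
3. p(k(0, 0))  →  p(p(e))   [R6 at 1]

p(p(e))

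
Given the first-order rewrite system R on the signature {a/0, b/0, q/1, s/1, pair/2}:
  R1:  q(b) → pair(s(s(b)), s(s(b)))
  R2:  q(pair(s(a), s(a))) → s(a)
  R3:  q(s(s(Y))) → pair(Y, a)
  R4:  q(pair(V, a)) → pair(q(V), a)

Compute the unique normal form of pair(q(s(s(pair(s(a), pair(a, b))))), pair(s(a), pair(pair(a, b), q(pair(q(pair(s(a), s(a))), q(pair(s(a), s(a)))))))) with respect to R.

1. pair(q(s(s(pair(s(a), pair(a, b))))), pair(s(a), pair(pair(a, b), q(pair(q(pair(s(a), s(a))), q(pair(s(a), s(a))))))))  →  pair(pair(pair(s(a), pair(a, b)), a), pair(s(a), pair(pair(a, b), q(pair(q(pair(s(a), s(a))), q(pair(s(a), s(a))))))))   [R3 at 1]
2. pair(pair(pair(s(a), pair(a, b)), a), pair(s(a), pair(pair(a, b), q(pair(q(pair(s(a), s(a))), q(pair(s(a), s(a))))))))  →  pair(pair(pair(s(a), pair(a, b)), a), pair(s(a), pair(pair(a, b), q(pair(s(a), q(pair(s(a), s(a))))))))   [R2 at 2.2.2.1.1]
3. pair(pair(pair(s(a), pair(a, b)), a), pair(s(a), pair(pair(a, b), q(pair(s(a), q(pair(s(a), s(a))))))))  →  pair(pair(pair(s(a), pair(a, b)), a), pair(s(a), pair(pair(a, b), q(pair(s(a), s(a))))))   [R2 at 2.2.2.1.2]
4. pair(pair(pair(s(a), pair(a, b)), a), pair(s(a), pair(pair(a, b), q(pair(s(a), s(a))))))  →  pair(pair(pair(s(a), pair(a, b)), a), pair(s(a), pair(pair(a, b), s(a))))   [R2 at 2.2.2]

pair(pair(pair(s(a), pair(a, b)), a), pair(s(a), pair(pair(a, b), s(a))))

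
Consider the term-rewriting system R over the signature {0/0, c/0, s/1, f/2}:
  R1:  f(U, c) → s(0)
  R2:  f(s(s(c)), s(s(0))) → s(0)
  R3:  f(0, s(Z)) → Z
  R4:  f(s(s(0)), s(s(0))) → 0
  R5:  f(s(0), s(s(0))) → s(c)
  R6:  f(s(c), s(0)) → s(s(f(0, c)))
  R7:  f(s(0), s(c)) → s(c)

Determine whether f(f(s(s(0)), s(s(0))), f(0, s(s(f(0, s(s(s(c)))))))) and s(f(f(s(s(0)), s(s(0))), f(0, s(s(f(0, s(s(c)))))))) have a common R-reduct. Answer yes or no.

yes — NF(t₁) = s(s(c)), NF(t₂) = s(s(c))

Reduce t₁ = f(f(s(s(0)), s(s(0))), f(0, s(s(f(0, s(s(s(c)))))))):
1. f(f(s(s(0)), s(s(0))), f(0, s(s(f(0, s(s(s(c))))))))  →  f(0, f(0, s(s(f(0, s(s(s(c))))))))   [R4 at 1]
2. f(0, f(0, s(s(f(0, s(s(s(c))))))))  →  f(0, s(f(0, s(s(s(c))))))   [R3 at 2]
3. f(0, s(f(0, s(s(s(c))))))  →  f(0, s(s(s(c))))   [R3 at ε]
4. f(0, s(s(s(c))))  →  s(s(c))   [R3 at ε]

Reduce t₂ = s(f(f(s(s(0)), s(s(0))), f(0, s(s(f(0, s(s(c)))))))):
1. s(f(f(s(s(0)), s(s(0))), f(0, s(s(f(0, s(s(c))))))))  →  s(f(0, f(0, s(s(f(0, s(s(c))))))))   [R4 at 1.1]
2. s(f(0, f(0, s(s(f(0, s(s(c))))))))  →  s(f(0, s(f(0, s(s(c))))))   [R3 at 1.2]
3. s(f(0, s(f(0, s(s(c))))))  →  s(f(0, s(s(c))))   [R3 at 1]
4. s(f(0, s(s(c))))  →  s(s(c))   [R3 at 1]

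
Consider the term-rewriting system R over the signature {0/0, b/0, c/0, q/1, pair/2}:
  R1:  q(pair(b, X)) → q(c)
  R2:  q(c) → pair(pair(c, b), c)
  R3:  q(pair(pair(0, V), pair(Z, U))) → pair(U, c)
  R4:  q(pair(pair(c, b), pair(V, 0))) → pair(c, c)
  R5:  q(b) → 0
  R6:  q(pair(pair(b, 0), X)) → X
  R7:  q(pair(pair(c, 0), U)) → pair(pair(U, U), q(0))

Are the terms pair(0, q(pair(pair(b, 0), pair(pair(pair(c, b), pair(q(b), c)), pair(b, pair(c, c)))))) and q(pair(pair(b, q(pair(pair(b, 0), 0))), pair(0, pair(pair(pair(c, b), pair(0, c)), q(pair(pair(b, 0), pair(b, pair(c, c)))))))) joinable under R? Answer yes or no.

Reduce t₁ = pair(0, q(pair(pair(b, 0), pair(pair(pair(c, b), pair(q(b), c)), pair(b, pair(c, c)))))):
1. pair(0, q(pair(pair(b, 0), pair(pair(pair(c, b), pair(q(b), c)), pair(b, pair(c, c))))))  →  pair(0, pair(pair(pair(c, b), pair(q(b), c)), pair(b, pair(c, c))))   [R6 at 2]
2. pair(0, pair(pair(pair(c, b), pair(q(b), c)), pair(b, pair(c, c))))  →  pair(0, pair(pair(pair(c, b), pair(0, c)), pair(b, pair(c, c))))   [R5 at 2.1.2.1]

Reduce t₂ = q(pair(pair(b, q(pair(pair(b, 0), 0))), pair(0, pair(pair(pair(c, b), pair(0, c)), q(pair(pair(b, 0), pair(b, pair(c, c)))))))):
1. q(pair(pair(b, q(pair(pair(b, 0), 0))), pair(0, pair(pair(pair(c, b), pair(0, c)), q(pair(pair(b, 0), pair(b, pair(c, c))))))))  →  q(pair(pair(b, 0), pair(0, pair(pair(pair(c, b), pair(0, c)), q(pair(pair(b, 0), pair(b, pair(c, c))))))))   [R6 at 1.1.2]
2. q(pair(pair(b, 0), pair(0, pair(pair(pair(c, b), pair(0, c)), q(pair(pair(b, 0), pair(b, pair(c, c))))))))  →  pair(0, pair(pair(pair(c, b), pair(0, c)), q(pair(pair(b, 0), pair(b, pair(c, c))))))   [R6 at ε]
3. pair(0, pair(pair(pair(c, b), pair(0, c)), q(pair(pair(b, 0), pair(b, pair(c, c))))))  →  pair(0, pair(pair(pair(c, b), pair(0, c)), pair(b, pair(c, c))))   [R6 at 2.2]

yes — NF(t₁) = pair(0, pair(pair(pair(c, b), pair(0, c)), pair(b, pair(c, c)))), NF(t₂) = pair(0, pair(pair(pair(c, b), pair(0, c)), pair(b, pair(c, c))))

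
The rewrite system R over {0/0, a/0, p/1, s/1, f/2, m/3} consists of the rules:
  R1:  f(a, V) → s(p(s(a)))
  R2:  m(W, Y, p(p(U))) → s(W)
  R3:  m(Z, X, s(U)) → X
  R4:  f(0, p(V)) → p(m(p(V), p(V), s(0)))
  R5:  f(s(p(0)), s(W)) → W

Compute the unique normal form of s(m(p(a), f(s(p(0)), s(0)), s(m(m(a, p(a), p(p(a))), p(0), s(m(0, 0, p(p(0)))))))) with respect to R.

1. s(m(p(a), f(s(p(0)), s(0)), s(m(m(a, p(a), p(p(a))), p(0), s(m(0, 0, p(p(0))))))))  →  s(f(s(p(0)), s(0)))   [R3 at 1]
2. s(f(s(p(0)), s(0)))  →  s(0)   [R5 at 1]

s(0)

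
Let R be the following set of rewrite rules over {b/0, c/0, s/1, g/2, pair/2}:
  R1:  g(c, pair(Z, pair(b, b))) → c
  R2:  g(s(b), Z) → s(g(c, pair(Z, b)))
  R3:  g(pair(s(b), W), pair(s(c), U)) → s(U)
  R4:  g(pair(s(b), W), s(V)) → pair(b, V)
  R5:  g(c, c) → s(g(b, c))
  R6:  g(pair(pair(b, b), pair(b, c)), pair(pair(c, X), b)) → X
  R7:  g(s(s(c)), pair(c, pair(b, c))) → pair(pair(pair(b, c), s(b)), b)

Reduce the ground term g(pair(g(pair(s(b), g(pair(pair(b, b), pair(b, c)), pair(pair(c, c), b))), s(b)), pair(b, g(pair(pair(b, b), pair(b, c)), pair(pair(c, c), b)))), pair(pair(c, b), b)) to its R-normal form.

b

1. g(pair(g(pair(s(b), g(pair(pair(b, b), pair(b, c)), pair(pair(c, c), b))), s(b)), pair(b, g(pair(pair(b, b), pair(b, c)), pair(pair(c, c), b)))), pair(pair(c, b), b))  →  g(pair(pair(b, b), pair(b, g(pair(pair(b, b), pair(b, c)), pair(pair(c, c), b)))), pair(pair(c, b), b))   [R4 at 1.1]
2. g(pair(pair(b, b), pair(b, g(pair(pair(b, b), pair(b, c)), pair(pair(c, c), b)))), pair(pair(c, b), b))  →  g(pair(pair(b, b), pair(b, c)), pair(pair(c, b), b))   [R6 at 1.2.2]
3. g(pair(pair(b, b), pair(b, c)), pair(pair(c, b), b))  →  b   [R6 at ε]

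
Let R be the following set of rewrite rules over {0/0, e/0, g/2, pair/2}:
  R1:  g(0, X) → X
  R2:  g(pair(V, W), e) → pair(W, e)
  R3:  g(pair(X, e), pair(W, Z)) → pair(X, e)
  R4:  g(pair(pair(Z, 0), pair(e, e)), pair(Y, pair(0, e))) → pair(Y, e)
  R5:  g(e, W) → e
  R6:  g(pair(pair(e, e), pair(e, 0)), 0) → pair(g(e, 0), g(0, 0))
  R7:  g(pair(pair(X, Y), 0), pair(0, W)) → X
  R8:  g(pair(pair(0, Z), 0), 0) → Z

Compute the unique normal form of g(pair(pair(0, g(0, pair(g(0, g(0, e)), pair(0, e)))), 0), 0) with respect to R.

pair(e, pair(0, e))

1. g(pair(pair(0, g(0, pair(g(0, g(0, e)), pair(0, e)))), 0), 0)  →  g(0, pair(g(0, g(0, e)), pair(0, e)))   [R8 at ε]
2. g(0, pair(g(0, g(0, e)), pair(0, e)))  →  pair(g(0, g(0, e)), pair(0, e))   [R1 at ε]
3. pair(g(0, g(0, e)), pair(0, e))  →  pair(g(0, e), pair(0, e))   [R1 at 1]
4. pair(g(0, e), pair(0, e))  →  pair(e, pair(0, e))   [R1 at 1]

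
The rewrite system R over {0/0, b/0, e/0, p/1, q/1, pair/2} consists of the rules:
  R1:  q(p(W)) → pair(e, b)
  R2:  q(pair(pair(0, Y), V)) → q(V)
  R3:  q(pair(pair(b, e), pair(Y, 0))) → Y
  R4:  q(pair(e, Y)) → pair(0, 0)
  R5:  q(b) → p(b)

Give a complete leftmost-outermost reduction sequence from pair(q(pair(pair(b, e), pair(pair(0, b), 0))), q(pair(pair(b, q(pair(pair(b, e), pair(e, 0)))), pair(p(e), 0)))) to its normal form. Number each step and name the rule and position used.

1. pair(q(pair(pair(b, e), pair(pair(0, b), 0))), q(pair(pair(b, q(pair(pair(b, e), pair(e, 0)))), pair(p(e), 0))))  →  pair(pair(0, b), q(pair(pair(b, q(pair(pair(b, e), pair(e, 0)))), pair(p(e), 0))))   [R3 at 1]
2. pair(pair(0, b), q(pair(pair(b, q(pair(pair(b, e), pair(e, 0)))), pair(p(e), 0))))  →  pair(pair(0, b), q(pair(pair(b, e), pair(p(e), 0))))   [R3 at 2.1.1.2]
3. pair(pair(0, b), q(pair(pair(b, e), pair(p(e), 0))))  →  pair(pair(0, b), p(e))   [R3 at 2]

pair(pair(0, b), p(e))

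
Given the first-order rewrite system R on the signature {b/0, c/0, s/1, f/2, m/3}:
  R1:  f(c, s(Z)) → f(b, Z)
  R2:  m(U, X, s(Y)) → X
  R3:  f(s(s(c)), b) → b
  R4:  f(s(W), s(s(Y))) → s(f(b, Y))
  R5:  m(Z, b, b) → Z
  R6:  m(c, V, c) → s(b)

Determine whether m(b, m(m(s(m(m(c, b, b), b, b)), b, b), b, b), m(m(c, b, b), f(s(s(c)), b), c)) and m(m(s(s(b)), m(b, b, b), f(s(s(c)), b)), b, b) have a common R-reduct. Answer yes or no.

no — NF(t₁) = s(c), NF(t₂) = s(s(b))

Reduce t₁ = m(b, m(m(s(m(m(c, b, b), b, b)), b, b), b, b), m(m(c, b, b), f(s(s(c)), b), c)):
1. m(b, m(m(s(m(m(c, b, b), b, b)), b, b), b, b), m(m(c, b, b), f(s(s(c)), b), c))  →  m(b, m(s(m(m(c, b, b), b, b)), b, b), m(m(c, b, b), f(s(s(c)), b), c))   [R5 at 2]
2. m(b, m(s(m(m(c, b, b), b, b)), b, b), m(m(c, b, b), f(s(s(c)), b), c))  →  m(b, s(m(m(c, b, b), b, b)), m(m(c, b, b), f(s(s(c)), b), c))   [R5 at 2]
3. m(b, s(m(m(c, b, b), b, b)), m(m(c, b, b), f(s(s(c)), b), c))  →  m(b, s(m(c, b, b)), m(m(c, b, b), f(s(s(c)), b), c))   [R5 at 2.1]
4. m(b, s(m(c, b, b)), m(m(c, b, b), f(s(s(c)), b), c))  →  m(b, s(c), m(m(c, b, b), f(s(s(c)), b), c))   [R5 at 2.1]
5. m(b, s(c), m(m(c, b, b), f(s(s(c)), b), c))  →  m(b, s(c), m(c, f(s(s(c)), b), c))   [R5 at 3.1]
6. m(b, s(c), m(c, f(s(s(c)), b), c))  →  m(b, s(c), s(b))   [R6 at 3]
7. m(b, s(c), s(b))  →  s(c)   [R2 at ε]

Reduce t₂ = m(m(s(s(b)), m(b, b, b), f(s(s(c)), b)), b, b):
1. m(m(s(s(b)), m(b, b, b), f(s(s(c)), b)), b, b)  →  m(s(s(b)), m(b, b, b), f(s(s(c)), b))   [R5 at ε]
2. m(s(s(b)), m(b, b, b), f(s(s(c)), b))  →  m(s(s(b)), b, f(s(s(c)), b))   [R5 at 2]
3. m(s(s(b)), b, f(s(s(c)), b))  →  m(s(s(b)), b, b)   [R3 at 3]
4. m(s(s(b)), b, b)  →  s(s(b))   [R5 at ε]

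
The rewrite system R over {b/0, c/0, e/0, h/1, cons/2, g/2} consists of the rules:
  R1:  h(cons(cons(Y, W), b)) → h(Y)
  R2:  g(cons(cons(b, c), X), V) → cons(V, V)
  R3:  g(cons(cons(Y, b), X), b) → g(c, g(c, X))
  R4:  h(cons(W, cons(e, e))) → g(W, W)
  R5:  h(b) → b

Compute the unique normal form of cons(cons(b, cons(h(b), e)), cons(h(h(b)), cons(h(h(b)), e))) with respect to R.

1. cons(cons(b, cons(h(b), e)), cons(h(h(b)), cons(h(h(b)), e)))  →  cons(cons(b, cons(b, e)), cons(h(h(b)), cons(h(h(b)), e)))   [R5 at 1.2.1]
2. cons(cons(b, cons(b, e)), cons(h(h(b)), cons(h(h(b)), e)))  →  cons(cons(b, cons(b, e)), cons(h(b), cons(h(h(b)), e)))   [R5 at 2.1.1]
3. cons(cons(b, cons(b, e)), cons(h(b), cons(h(h(b)), e)))  →  cons(cons(b, cons(b, e)), cons(b, cons(h(h(b)), e)))   [R5 at 2.1]
4. cons(cons(b, cons(b, e)), cons(b, cons(h(h(b)), e)))  →  cons(cons(b, cons(b, e)), cons(b, cons(h(b), e)))   [R5 at 2.2.1.1]
5. cons(cons(b, cons(b, e)), cons(b, cons(h(b), e)))  →  cons(cons(b, cons(b, e)), cons(b, cons(b, e)))   [R5 at 2.2.1]

cons(cons(b, cons(b, e)), cons(b, cons(b, e)))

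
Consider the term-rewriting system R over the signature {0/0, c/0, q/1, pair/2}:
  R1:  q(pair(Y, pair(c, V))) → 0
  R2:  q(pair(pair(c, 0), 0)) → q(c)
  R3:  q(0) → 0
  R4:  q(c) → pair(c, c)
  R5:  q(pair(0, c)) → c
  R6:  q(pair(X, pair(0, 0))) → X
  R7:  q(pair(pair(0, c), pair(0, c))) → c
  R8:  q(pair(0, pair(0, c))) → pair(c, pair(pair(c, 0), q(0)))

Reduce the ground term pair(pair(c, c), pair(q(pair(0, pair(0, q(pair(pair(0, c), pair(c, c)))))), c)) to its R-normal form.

pair(pair(c, c), pair(0, c))

1. pair(pair(c, c), pair(q(pair(0, pair(0, q(pair(pair(0, c), pair(c, c)))))), c))  →  pair(pair(c, c), pair(q(pair(0, pair(0, 0))), c))   [R1 at 2.1.1.2.2]
2. pair(pair(c, c), pair(q(pair(0, pair(0, 0))), c))  →  pair(pair(c, c), pair(0, c))   [R6 at 2.1]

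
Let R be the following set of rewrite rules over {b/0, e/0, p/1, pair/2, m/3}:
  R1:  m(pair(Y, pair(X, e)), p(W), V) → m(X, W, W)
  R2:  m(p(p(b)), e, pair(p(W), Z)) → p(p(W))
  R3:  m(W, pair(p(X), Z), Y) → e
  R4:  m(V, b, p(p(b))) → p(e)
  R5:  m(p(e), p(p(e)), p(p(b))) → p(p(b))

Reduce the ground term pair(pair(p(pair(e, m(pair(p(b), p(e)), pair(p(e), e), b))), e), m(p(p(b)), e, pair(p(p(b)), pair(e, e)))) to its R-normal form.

pair(pair(p(pair(e, e)), e), p(p(p(b))))

1. pair(pair(p(pair(e, m(pair(p(b), p(e)), pair(p(e), e), b))), e), m(p(p(b)), e, pair(p(p(b)), pair(e, e))))  →  pair(pair(p(pair(e, e)), e), m(p(p(b)), e, pair(p(p(b)), pair(e, e))))   [R3 at 1.1.1.2]
2. pair(pair(p(pair(e, e)), e), m(p(p(b)), e, pair(p(p(b)), pair(e, e))))  →  pair(pair(p(pair(e, e)), e), p(p(p(b))))   [R2 at 2]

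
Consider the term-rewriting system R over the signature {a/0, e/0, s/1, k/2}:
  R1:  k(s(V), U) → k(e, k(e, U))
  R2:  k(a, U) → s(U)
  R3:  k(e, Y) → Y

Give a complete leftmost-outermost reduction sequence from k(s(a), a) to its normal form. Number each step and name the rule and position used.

1. k(s(a), a)  →  k(e, k(e, a))   [R1 at ε]
2. k(e, k(e, a))  →  k(e, a)   [R3 at ε]
3. k(e, a)  →  a   [R3 at ε]

a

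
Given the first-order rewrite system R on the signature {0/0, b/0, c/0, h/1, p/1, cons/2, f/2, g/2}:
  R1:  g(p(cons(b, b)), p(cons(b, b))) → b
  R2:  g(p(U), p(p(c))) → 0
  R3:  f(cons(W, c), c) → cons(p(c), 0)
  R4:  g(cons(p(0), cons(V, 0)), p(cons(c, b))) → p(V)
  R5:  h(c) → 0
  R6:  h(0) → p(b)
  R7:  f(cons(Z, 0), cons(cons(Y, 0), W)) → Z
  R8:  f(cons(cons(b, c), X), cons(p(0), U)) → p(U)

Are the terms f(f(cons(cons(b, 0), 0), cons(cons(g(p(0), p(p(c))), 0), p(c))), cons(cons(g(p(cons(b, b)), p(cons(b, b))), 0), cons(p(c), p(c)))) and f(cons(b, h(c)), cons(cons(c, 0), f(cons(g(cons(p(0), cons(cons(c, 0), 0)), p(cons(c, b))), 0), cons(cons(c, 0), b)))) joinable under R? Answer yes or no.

yes — NF(t₁) = b, NF(t₂) = b

Reduce t₁ = f(f(cons(cons(b, 0), 0), cons(cons(g(p(0), p(p(c))), 0), p(c))), cons(cons(g(p(cons(b, b)), p(cons(b, b))), 0), cons(p(c), p(c)))):
1. f(f(cons(cons(b, 0), 0), cons(cons(g(p(0), p(p(c))), 0), p(c))), cons(cons(g(p(cons(b, b)), p(cons(b, b))), 0), cons(p(c), p(c))))  →  f(cons(b, 0), cons(cons(g(p(cons(b, b)), p(cons(b, b))), 0), cons(p(c), p(c))))   [R7 at 1]
2. f(cons(b, 0), cons(cons(g(p(cons(b, b)), p(cons(b, b))), 0), cons(p(c), p(c))))  →  b   [R7 at ε]

Reduce t₂ = f(cons(b, h(c)), cons(cons(c, 0), f(cons(g(cons(p(0), cons(cons(c, 0), 0)), p(cons(c, b))), 0), cons(cons(c, 0), b)))):
1. f(cons(b, h(c)), cons(cons(c, 0), f(cons(g(cons(p(0), cons(cons(c, 0), 0)), p(cons(c, b))), 0), cons(cons(c, 0), b))))  →  f(cons(b, 0), cons(cons(c, 0), f(cons(g(cons(p(0), cons(cons(c, 0), 0)), p(cons(c, b))), 0), cons(cons(c, 0), b))))   [R5 at 1.2]
2. f(cons(b, 0), cons(cons(c, 0), f(cons(g(cons(p(0), cons(cons(c, 0), 0)), p(cons(c, b))), 0), cons(cons(c, 0), b))))  →  b   [R7 at ε]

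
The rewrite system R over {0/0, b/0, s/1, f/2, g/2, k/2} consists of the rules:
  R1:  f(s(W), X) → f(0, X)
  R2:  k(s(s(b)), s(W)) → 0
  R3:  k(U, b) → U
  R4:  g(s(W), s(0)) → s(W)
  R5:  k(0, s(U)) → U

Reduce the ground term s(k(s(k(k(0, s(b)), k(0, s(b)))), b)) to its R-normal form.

s(s(b))

1. s(k(s(k(k(0, s(b)), k(0, s(b)))), b))  →  s(s(k(k(0, s(b)), k(0, s(b)))))   [R3 at 1]
2. s(s(k(k(0, s(b)), k(0, s(b)))))  →  s(s(k(b, k(0, s(b)))))   [R5 at 1.1.1]
3. s(s(k(b, k(0, s(b)))))  →  s(s(k(b, b)))   [R5 at 1.1.2]
4. s(s(k(b, b)))  →  s(s(b))   [R3 at 1.1]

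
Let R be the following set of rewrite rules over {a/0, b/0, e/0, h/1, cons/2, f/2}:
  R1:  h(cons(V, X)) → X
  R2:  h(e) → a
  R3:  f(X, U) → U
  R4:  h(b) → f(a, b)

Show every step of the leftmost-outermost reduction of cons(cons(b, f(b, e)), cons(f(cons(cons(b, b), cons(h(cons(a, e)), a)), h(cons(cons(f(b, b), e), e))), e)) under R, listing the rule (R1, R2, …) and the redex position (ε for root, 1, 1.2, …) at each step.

1. cons(cons(b, f(b, e)), cons(f(cons(cons(b, b), cons(h(cons(a, e)), a)), h(cons(cons(f(b, b), e), e))), e))  →  cons(cons(b, e), cons(f(cons(cons(b, b), cons(h(cons(a, e)), a)), h(cons(cons(f(b, b), e), e))), e))   [R3 at 1.2]
2. cons(cons(b, e), cons(f(cons(cons(b, b), cons(h(cons(a, e)), a)), h(cons(cons(f(b, b), e), e))), e))  →  cons(cons(b, e), cons(h(cons(cons(f(b, b), e), e)), e))   [R3 at 2.1]
3. cons(cons(b, e), cons(h(cons(cons(f(b, b), e), e)), e))  →  cons(cons(b, e), cons(e, e))   [R1 at 2.1]

cons(cons(b, e), cons(e, e))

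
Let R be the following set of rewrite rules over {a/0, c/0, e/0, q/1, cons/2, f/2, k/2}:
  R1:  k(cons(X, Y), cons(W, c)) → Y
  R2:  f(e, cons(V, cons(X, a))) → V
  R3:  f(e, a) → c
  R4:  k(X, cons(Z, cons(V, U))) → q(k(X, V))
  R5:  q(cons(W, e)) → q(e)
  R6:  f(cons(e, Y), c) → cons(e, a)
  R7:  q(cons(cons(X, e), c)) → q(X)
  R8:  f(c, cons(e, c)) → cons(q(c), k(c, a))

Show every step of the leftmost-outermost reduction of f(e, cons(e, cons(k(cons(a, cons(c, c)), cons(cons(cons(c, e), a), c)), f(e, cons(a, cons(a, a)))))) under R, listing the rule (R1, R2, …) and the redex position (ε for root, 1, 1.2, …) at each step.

e

1. f(e, cons(e, cons(k(cons(a, cons(c, c)), cons(cons(cons(c, e), a), c)), f(e, cons(a, cons(a, a))))))  →  f(e, cons(e, cons(cons(c, c), f(e, cons(a, cons(a, a))))))   [R1 at 2.2.1]
2. f(e, cons(e, cons(cons(c, c), f(e, cons(a, cons(a, a))))))  →  f(e, cons(e, cons(cons(c, c), a)))   [R2 at 2.2.2]
3. f(e, cons(e, cons(cons(c, c), a)))  →  e   [R2 at ε]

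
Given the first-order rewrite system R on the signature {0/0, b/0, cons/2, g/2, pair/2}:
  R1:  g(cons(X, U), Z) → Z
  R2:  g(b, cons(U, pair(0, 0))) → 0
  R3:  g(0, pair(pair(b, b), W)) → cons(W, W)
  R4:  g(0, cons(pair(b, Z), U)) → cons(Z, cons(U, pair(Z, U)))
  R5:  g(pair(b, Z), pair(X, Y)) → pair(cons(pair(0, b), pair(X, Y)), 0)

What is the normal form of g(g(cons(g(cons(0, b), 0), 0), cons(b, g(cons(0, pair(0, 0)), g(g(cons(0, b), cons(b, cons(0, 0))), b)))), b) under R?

b

1. g(g(cons(g(cons(0, b), 0), 0), cons(b, g(cons(0, pair(0, 0)), g(g(cons(0, b), cons(b, cons(0, 0))), b)))), b)  →  g(cons(b, g(cons(0, pair(0, 0)), g(g(cons(0, b), cons(b, cons(0, 0))), b))), b)   [R1 at 1]
2. g(cons(b, g(cons(0, pair(0, 0)), g(g(cons(0, b), cons(b, cons(0, 0))), b))), b)  →  b   [R1 at ε]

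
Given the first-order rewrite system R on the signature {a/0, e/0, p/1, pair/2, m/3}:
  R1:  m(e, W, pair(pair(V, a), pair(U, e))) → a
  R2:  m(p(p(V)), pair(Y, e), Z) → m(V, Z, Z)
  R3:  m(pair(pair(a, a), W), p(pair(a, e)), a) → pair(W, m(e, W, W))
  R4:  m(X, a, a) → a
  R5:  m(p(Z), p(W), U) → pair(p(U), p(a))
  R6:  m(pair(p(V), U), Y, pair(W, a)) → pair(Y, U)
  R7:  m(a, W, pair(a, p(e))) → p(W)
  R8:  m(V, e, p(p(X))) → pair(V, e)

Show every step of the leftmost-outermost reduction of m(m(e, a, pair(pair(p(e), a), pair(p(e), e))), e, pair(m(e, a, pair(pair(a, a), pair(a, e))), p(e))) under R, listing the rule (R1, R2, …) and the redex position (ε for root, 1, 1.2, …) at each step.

p(e)

1. m(m(e, a, pair(pair(p(e), a), pair(p(e), e))), e, pair(m(e, a, pair(pair(a, a), pair(a, e))), p(e)))  →  m(a, e, pair(m(e, a, pair(pair(a, a), pair(a, e))), p(e)))   [R1 at 1]
2. m(a, e, pair(m(e, a, pair(pair(a, a), pair(a, e))), p(e)))  →  m(a, e, pair(a, p(e)))   [R1 at 3.1]
3. m(a, e, pair(a, p(e)))  →  p(e)   [R7 at ε]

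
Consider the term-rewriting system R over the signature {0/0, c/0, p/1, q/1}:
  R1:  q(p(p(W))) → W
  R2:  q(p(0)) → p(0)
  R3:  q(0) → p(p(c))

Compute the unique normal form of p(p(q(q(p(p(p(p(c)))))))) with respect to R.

p(p(c))

1. p(p(q(q(p(p(p(p(c))))))))  →  p(p(q(p(p(c)))))   [R1 at 1.1.1]
2. p(p(q(p(p(c)))))  →  p(p(c))   [R1 at 1.1]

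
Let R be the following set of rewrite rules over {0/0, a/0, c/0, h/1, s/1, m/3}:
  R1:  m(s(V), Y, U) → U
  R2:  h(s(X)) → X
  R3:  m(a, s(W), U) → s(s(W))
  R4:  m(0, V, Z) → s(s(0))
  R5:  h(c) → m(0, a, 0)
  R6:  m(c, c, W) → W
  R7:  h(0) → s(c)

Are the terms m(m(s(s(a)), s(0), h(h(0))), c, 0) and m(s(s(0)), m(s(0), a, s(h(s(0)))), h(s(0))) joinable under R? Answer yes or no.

yes — NF(t₁) = 0, NF(t₂) = 0

Reduce t₁ = m(m(s(s(a)), s(0), h(h(0))), c, 0):
1. m(m(s(s(a)), s(0), h(h(0))), c, 0)  →  m(h(h(0)), c, 0)   [R1 at 1]
2. m(h(h(0)), c, 0)  →  m(h(s(c)), c, 0)   [R7 at 1.1]
3. m(h(s(c)), c, 0)  →  m(c, c, 0)   [R2 at 1]
4. m(c, c, 0)  →  0   [R6 at ε]

Reduce t₂ = m(s(s(0)), m(s(0), a, s(h(s(0)))), h(s(0))):
1. m(s(s(0)), m(s(0), a, s(h(s(0)))), h(s(0)))  →  h(s(0))   [R1 at ε]
2. h(s(0))  →  0   [R2 at ε]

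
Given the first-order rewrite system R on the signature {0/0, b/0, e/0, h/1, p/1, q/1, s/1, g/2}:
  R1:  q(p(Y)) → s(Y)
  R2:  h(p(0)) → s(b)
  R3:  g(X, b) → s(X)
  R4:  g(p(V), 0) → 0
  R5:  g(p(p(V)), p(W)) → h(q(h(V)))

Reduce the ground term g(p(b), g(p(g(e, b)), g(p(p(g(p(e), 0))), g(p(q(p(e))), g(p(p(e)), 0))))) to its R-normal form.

1. g(p(b), g(p(g(e, b)), g(p(p(g(p(e), 0))), g(p(q(p(e))), g(p(p(e)), 0)))))  →  g(p(b), g(p(s(e)), g(p(p(g(p(e), 0))), g(p(q(p(e))), g(p(p(e)), 0)))))   [R3 at 2.1.1]
2. g(p(b), g(p(s(e)), g(p(p(g(p(e), 0))), g(p(q(p(e))), g(p(p(e)), 0)))))  →  g(p(b), g(p(s(e)), g(p(p(0)), g(p(q(p(e))), g(p(p(e)), 0)))))   [R4 at 2.2.1.1.1]
3. g(p(b), g(p(s(e)), g(p(p(0)), g(p(q(p(e))), g(p(p(e)), 0)))))  →  g(p(b), g(p(s(e)), g(p(p(0)), g(p(s(e)), g(p(p(e)), 0)))))   [R1 at 2.2.2.1.1]
4. g(p(b), g(p(s(e)), g(p(p(0)), g(p(s(e)), g(p(p(e)), 0)))))  →  g(p(b), g(p(s(e)), g(p(p(0)), g(p(s(e)), 0))))   [R4 at 2.2.2.2]
5. g(p(b), g(p(s(e)), g(p(p(0)), g(p(s(e)), 0))))  →  g(p(b), g(p(s(e)), g(p(p(0)), 0)))   [R4 at 2.2.2]
6. g(p(b), g(p(s(e)), g(p(p(0)), 0)))  →  g(p(b), g(p(s(e)), 0))   [R4 at 2.2]
7. g(p(b), g(p(s(e)), 0))  →  g(p(b), 0)   [R4 at 2]
8. g(p(b), 0)  →  0   [R4 at ε]

0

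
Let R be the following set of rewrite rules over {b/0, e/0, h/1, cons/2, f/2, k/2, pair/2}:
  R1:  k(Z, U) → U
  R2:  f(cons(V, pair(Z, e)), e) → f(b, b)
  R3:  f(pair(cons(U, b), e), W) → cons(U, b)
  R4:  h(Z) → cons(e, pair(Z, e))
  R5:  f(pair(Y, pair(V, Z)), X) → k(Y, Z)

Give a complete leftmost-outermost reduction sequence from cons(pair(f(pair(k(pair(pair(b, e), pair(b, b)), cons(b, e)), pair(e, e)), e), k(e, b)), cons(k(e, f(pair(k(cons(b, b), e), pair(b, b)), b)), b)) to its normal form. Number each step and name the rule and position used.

cons(pair(e, b), cons(b, b))

1. cons(pair(f(pair(k(pair(pair(b, e), pair(b, b)), cons(b, e)), pair(e, e)), e), k(e, b)), cons(k(e, f(pair(k(cons(b, b), e), pair(b, b)), b)), b))  →  cons(pair(k(k(pair(pair(b, e), pair(b, b)), cons(b, e)), e), k(e, b)), cons(k(e, f(pair(k(cons(b, b), e), pair(b, b)), b)), b))   [R5 at 1.1]
2. cons(pair(k(k(pair(pair(b, e), pair(b, b)), cons(b, e)), e), k(e, b)), cons(k(e, f(pair(k(cons(b, b), e), pair(b, b)), b)), b))  →  cons(pair(e, k(e, b)), cons(k(e, f(pair(k(cons(b, b), e), pair(b, b)), b)), b))   [R1 at 1.1]
3. cons(pair(e, k(e, b)), cons(k(e, f(pair(k(cons(b, b), e), pair(b, b)), b)), b))  →  cons(pair(e, b), cons(k(e, f(pair(k(cons(b, b), e), pair(b, b)), b)), b))   [R1 at 1.2]
4. cons(pair(e, b), cons(k(e, f(pair(k(cons(b, b), e), pair(b, b)), b)), b))  →  cons(pair(e, b), cons(f(pair(k(cons(b, b), e), pair(b, b)), b), b))   [R1 at 2.1]
5. cons(pair(e, b), cons(f(pair(k(cons(b, b), e), pair(b, b)), b), b))  →  cons(pair(e, b), cons(k(k(cons(b, b), e), b), b))   [R5 at 2.1]
6. cons(pair(e, b), cons(k(k(cons(b, b), e), b), b))  →  cons(pair(e, b), cons(b, b))   [R1 at 2.1]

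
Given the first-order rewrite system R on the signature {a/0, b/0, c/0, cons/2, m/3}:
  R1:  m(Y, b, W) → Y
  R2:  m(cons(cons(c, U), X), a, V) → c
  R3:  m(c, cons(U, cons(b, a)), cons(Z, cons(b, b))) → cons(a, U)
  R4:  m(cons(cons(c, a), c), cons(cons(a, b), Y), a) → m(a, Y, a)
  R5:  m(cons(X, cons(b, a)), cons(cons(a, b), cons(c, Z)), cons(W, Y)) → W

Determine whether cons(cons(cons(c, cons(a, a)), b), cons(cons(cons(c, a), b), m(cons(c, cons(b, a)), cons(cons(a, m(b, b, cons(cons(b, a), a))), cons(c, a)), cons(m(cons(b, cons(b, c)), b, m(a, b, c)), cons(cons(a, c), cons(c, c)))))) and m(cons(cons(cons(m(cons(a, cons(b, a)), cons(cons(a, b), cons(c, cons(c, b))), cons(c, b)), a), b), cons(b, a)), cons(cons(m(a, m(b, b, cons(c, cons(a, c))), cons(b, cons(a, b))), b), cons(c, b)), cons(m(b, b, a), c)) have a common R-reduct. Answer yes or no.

Reduce t₁ = cons(cons(cons(c, cons(a, a)), b), cons(cons(cons(c, a), b), m(cons(c, cons(b, a)), cons(cons(a, m(b, b, cons(cons(b, a), a))), cons(c, a)), cons(m(cons(b, cons(b, c)), b, m(a, b, c)), cons(cons(a, c), cons(c, c)))))):
1. cons(cons(cons(c, cons(a, a)), b), cons(cons(cons(c, a), b), m(cons(c, cons(b, a)), cons(cons(a, m(b, b, cons(cons(b, a), a))), cons(c, a)), cons(m(cons(b, cons(b, c)), b, m(a, b, c)), cons(cons(a, c), cons(c, c))))))  →  cons(cons(cons(c, cons(a, a)), b), cons(cons(cons(c, a), b), m(cons(c, cons(b, a)), cons(cons(a, b), cons(c, a)), cons(m(cons(b, cons(b, c)), b, m(a, b, c)), cons(cons(a, c), cons(c, c))))))   [R1 at 2.2.2.1.2]
2. cons(cons(cons(c, cons(a, a)), b), cons(cons(cons(c, a), b), m(cons(c, cons(b, a)), cons(cons(a, b), cons(c, a)), cons(m(cons(b, cons(b, c)), b, m(a, b, c)), cons(cons(a, c), cons(c, c))))))  →  cons(cons(cons(c, cons(a, a)), b), cons(cons(cons(c, a), b), m(cons(b, cons(b, c)), b, m(a, b, c))))   [R5 at 2.2]
3. cons(cons(cons(c, cons(a, a)), b), cons(cons(cons(c, a), b), m(cons(b, cons(b, c)), b, m(a, b, c))))  →  cons(cons(cons(c, cons(a, a)), b), cons(cons(cons(c, a), b), cons(b, cons(b, c))))   [R1 at 2.2]

Reduce t₂ = m(cons(cons(cons(m(cons(a, cons(b, a)), cons(cons(a, b), cons(c, cons(c, b))), cons(c, b)), a), b), cons(b, a)), cons(cons(m(a, m(b, b, cons(c, cons(a, c))), cons(b, cons(a, b))), b), cons(c, b)), cons(m(b, b, a), c)):
1. m(cons(cons(cons(m(cons(a, cons(b, a)), cons(cons(a, b), cons(c, cons(c, b))), cons(c, b)), a), b), cons(b, a)), cons(cons(m(a, m(b, b, cons(c, cons(a, c))), cons(b, cons(a, b))), b), cons(c, b)), cons(m(b, b, a), c))  →  m(cons(cons(cons(c, a), b), cons(b, a)), cons(cons(m(a, m(b, b, cons(c, cons(a, c))), cons(b, cons(a, b))), b), cons(c, b)), cons(m(b, b, a), c))   [R5 at 1.1.1.1]
2. m(cons(cons(cons(c, a), b), cons(b, a)), cons(cons(m(a, m(b, b, cons(c, cons(a, c))), cons(b, cons(a, b))), b), cons(c, b)), cons(m(b, b, a), c))  →  m(cons(cons(cons(c, a), b), cons(b, a)), cons(cons(m(a, b, cons(b, cons(a, b))), b), cons(c, b)), cons(m(b, b, a), c))   [R1 at 2.1.1.2]
3. m(cons(cons(cons(c, a), b), cons(b, a)), cons(cons(m(a, b, cons(b, cons(a, b))), b), cons(c, b)), cons(m(b, b, a), c))  →  m(cons(cons(cons(c, a), b), cons(b, a)), cons(cons(a, b), cons(c, b)), cons(m(b, b, a), c))   [R1 at 2.1.1]
4. m(cons(cons(cons(c, a), b), cons(b, a)), cons(cons(a, b), cons(c, b)), cons(m(b, b, a), c))  →  m(b, b, a)   [R5 at ε]
5. m(b, b, a)  →  b   [R1 at ε]

no — NF(t₁) = cons(cons(cons(c, cons(a, a)), b), cons(cons(cons(c, a), b), cons(b, cons(b, c)))), NF(t₂) = b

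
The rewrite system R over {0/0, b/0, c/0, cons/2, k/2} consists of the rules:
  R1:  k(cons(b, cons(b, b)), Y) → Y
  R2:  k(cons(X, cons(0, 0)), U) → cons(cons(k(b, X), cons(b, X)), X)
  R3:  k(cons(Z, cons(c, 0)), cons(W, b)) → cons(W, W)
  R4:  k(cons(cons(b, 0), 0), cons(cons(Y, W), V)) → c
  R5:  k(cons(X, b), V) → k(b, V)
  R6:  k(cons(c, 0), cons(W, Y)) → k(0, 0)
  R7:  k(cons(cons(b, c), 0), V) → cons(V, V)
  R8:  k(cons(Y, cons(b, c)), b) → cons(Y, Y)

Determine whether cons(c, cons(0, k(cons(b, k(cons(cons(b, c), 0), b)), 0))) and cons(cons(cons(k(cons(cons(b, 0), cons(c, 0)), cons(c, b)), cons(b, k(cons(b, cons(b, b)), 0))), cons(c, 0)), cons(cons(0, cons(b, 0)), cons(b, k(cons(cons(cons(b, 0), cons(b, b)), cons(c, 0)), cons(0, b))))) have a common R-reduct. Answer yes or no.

no — NF(t₁) = cons(c, cons(0, 0)), NF(t₂) = cons(cons(cons(cons(c, c), cons(b, 0)), cons(c, 0)), cons(cons(0, cons(b, 0)), cons(b, cons(0, 0))))

Reduce t₁ = cons(c, cons(0, k(cons(b, k(cons(cons(b, c), 0), b)), 0))):
1. cons(c, cons(0, k(cons(b, k(cons(cons(b, c), 0), b)), 0)))  →  cons(c, cons(0, k(cons(b, cons(b, b)), 0)))   [R7 at 2.2.1.2]
2. cons(c, cons(0, k(cons(b, cons(b, b)), 0)))  →  cons(c, cons(0, 0))   [R1 at 2.2]

Reduce t₂ = cons(cons(cons(k(cons(cons(b, 0), cons(c, 0)), cons(c, b)), cons(b, k(cons(b, cons(b, b)), 0))), cons(c, 0)), cons(cons(0, cons(b, 0)), cons(b, k(cons(cons(cons(b, 0), cons(b, b)), cons(c, 0)), cons(0, b))))):
1. cons(cons(cons(k(cons(cons(b, 0), cons(c, 0)), cons(c, b)), cons(b, k(cons(b, cons(b, b)), 0))), cons(c, 0)), cons(cons(0, cons(b, 0)), cons(b, k(cons(cons(cons(b, 0), cons(b, b)), cons(c, 0)), cons(0, b)))))  →  cons(cons(cons(cons(c, c), cons(b, k(cons(b, cons(b, b)), 0))), cons(c, 0)), cons(cons(0, cons(b, 0)), cons(b, k(cons(cons(cons(b, 0), cons(b, b)), cons(c, 0)), cons(0, b)))))   [R3 at 1.1.1]
2. cons(cons(cons(cons(c, c), cons(b, k(cons(b, cons(b, b)), 0))), cons(c, 0)), cons(cons(0, cons(b, 0)), cons(b, k(cons(cons(cons(b, 0), cons(b, b)), cons(c, 0)), cons(0, b)))))  →  cons(cons(cons(cons(c, c), cons(b, 0)), cons(c, 0)), cons(cons(0, cons(b, 0)), cons(b, k(cons(cons(cons(b, 0), cons(b, b)), cons(c, 0)), cons(0, b)))))   [R1 at 1.1.2.2]
3. cons(cons(cons(cons(c, c), cons(b, 0)), cons(c, 0)), cons(cons(0, cons(b, 0)), cons(b, k(cons(cons(cons(b, 0), cons(b, b)), cons(c, 0)), cons(0, b)))))  →  cons(cons(cons(cons(c, c), cons(b, 0)), cons(c, 0)), cons(cons(0, cons(b, 0)), cons(b, cons(0, 0))))   [R3 at 2.2.2]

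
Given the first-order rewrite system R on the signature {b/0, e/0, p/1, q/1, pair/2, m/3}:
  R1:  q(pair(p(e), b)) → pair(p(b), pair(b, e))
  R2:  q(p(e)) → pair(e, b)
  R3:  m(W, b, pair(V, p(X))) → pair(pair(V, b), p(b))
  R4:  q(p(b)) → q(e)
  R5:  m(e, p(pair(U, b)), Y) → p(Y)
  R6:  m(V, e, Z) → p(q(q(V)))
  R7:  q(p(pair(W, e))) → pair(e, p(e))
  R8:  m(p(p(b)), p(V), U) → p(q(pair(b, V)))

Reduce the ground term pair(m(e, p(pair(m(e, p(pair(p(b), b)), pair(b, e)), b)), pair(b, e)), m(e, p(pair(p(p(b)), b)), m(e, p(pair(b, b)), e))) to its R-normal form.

pair(p(pair(b, e)), p(p(e)))

1. pair(m(e, p(pair(m(e, p(pair(p(b), b)), pair(b, e)), b)), pair(b, e)), m(e, p(pair(p(p(b)), b)), m(e, p(pair(b, b)), e)))  →  pair(p(pair(b, e)), m(e, p(pair(p(p(b)), b)), m(e, p(pair(b, b)), e)))   [R5 at 1]
2. pair(p(pair(b, e)), m(e, p(pair(p(p(b)), b)), m(e, p(pair(b, b)), e)))  →  pair(p(pair(b, e)), p(m(e, p(pair(b, b)), e)))   [R5 at 2]
3. pair(p(pair(b, e)), p(m(e, p(pair(b, b)), e)))  →  pair(p(pair(b, e)), p(p(e)))   [R5 at 2.1]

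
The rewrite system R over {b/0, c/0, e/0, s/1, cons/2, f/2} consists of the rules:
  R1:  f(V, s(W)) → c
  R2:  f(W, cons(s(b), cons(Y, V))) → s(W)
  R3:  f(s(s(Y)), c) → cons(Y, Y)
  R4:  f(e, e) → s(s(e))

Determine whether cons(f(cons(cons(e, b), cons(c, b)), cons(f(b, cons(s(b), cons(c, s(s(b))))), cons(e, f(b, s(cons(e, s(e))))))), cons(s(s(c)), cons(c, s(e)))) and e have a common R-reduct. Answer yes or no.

Reduce t₁ = cons(f(cons(cons(e, b), cons(c, b)), cons(f(b, cons(s(b), cons(c, s(s(b))))), cons(e, f(b, s(cons(e, s(e))))))), cons(s(s(c)), cons(c, s(e)))):
1. cons(f(cons(cons(e, b), cons(c, b)), cons(f(b, cons(s(b), cons(c, s(s(b))))), cons(e, f(b, s(cons(e, s(e))))))), cons(s(s(c)), cons(c, s(e))))  →  cons(f(cons(cons(e, b), cons(c, b)), cons(s(b), cons(e, f(b, s(cons(e, s(e))))))), cons(s(s(c)), cons(c, s(e))))   [R2 at 1.2.1]
2. cons(f(cons(cons(e, b), cons(c, b)), cons(s(b), cons(e, f(b, s(cons(e, s(e))))))), cons(s(s(c)), cons(c, s(e))))  →  cons(s(cons(cons(e, b), cons(c, b))), cons(s(s(c)), cons(c, s(e))))   [R2 at 1]

Reduce t₂ = e:

no — NF(t₁) = cons(s(cons(cons(e, b), cons(c, b))), cons(s(s(c)), cons(c, s(e)))), NF(t₂) = e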